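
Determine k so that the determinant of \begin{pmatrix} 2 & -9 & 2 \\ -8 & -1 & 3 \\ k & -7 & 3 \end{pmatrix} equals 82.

-6

Expanding along the row containing k, det(B) is linear in k: det(B) = (-25)·k + (-68).
Set (-25)·k + (-68) = 82  ⇒  (-25)·k = 150  ⇒  k = -6.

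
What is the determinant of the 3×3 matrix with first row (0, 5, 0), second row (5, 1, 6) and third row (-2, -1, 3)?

Expand along row 1:
  − 5 · |5 6; -2 3| = −5·(15 − (-12)) = -135

-135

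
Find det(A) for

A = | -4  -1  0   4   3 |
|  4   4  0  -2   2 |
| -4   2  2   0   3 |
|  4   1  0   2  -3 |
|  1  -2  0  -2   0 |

|A| = -648

Expand along column 3 (it has 4 zeros):
  + (2) · M_33   where M_33 = det([-4 -1 4 3; 4 4 -2 2; 4 1 2 -3; 1 -2 -2 0]) = -324
det = (+1)·(2)·(-324) = -648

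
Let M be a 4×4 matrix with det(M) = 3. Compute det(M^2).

9

det(M^2) = (det M)^2 = (3)^2 = 9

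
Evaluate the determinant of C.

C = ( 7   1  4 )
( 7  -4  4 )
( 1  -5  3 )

|C| = -85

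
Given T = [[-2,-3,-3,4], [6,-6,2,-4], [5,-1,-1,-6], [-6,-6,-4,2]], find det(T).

1200

Expand along row 1:
  + (-2) · M_11   where M_11 = det([-6 2 -4; -1 -1 -6; -6 -4 2]) = 240
  − (-3) · M_12   where M_12 = det([6 2 -4; 5 -1 -6; -6 -4 2]) = 0
  + (-3) · M_13   where M_13 = det([6 -6 -4; 5 -1 -6; -6 -6 2]) = -240
  − (4) · M_14   where M_14 = det([6 -6 2; 5 -1 -1; -6 -6 -4]) = -240
det = (+1)·(-2)·(240) + (-1)·(-3)·(0) + (+1)·(-3)·(-240) + (-1)·(4)·(-240) = 1200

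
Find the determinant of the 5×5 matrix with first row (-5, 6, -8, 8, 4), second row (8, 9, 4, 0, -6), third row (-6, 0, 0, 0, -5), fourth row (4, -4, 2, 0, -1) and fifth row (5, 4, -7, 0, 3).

Expand along column 4 (it has 4 zeros):
  − (8) · M_14   where M_14 = det([8 9 4 -6; -6 0 0 -5; 4 -4 2 -1; 5 4 -7 3]) = -3812
det = (-1)·(8)·(-3812) = 30496

30496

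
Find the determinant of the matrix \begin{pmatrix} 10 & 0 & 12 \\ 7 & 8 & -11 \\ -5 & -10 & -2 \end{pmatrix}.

-1620

Expand along row 1:
  + 10 · |8 -11; -10 -2| = 10·(-16 − 110) = -1260
  + 12 · |7 8; -5 -10| = 12·(-70 − (-40)) = -360
Sum: (-1260) + (-360) = -1620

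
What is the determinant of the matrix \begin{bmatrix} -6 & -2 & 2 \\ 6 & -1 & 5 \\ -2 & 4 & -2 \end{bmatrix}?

The determinant is 148.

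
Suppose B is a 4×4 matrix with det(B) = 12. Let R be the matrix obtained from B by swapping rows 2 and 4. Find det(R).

-12

Swapping two rows multiplies the determinant by −1.
det(R) = (-1)·(12) = -12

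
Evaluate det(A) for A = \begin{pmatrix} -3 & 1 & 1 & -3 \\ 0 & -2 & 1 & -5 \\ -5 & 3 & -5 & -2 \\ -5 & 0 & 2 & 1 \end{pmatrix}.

Expand along row 2 (it has 1 zero):
  + (-2) · M_22   where M_22 = det([-3 1 -3; -5 -5 -2; -5 2 1]) = 123
  − (1) · M_23   where M_23 = det([-3 1 -3; -5 3 -2; -5 0 1]) = -39
  + (-5) · M_24   where M_24 = det([-3 1 1; -5 3 -5; -5 0 2]) = 32
det = (+1)·(-2)·(123) + (-1)·(1)·(-39) + (+1)·(-5)·(32) = -367

The determinant is -367.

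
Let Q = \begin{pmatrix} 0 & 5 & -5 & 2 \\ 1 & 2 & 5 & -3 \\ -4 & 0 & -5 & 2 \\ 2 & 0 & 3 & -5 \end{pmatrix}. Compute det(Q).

Expand along column 2 (it has 2 zeros):
  − (5) · M_12   where M_12 = det([1 5 -3; -4 -5 2; 2 3 -5]) = -55
  + (2) · M_22   where M_22 = det([0 -5 2; -4 -5 2; 2 3 -5]) = 76
det = (-1)·(5)·(-55) + (+1)·(2)·(76) = 427

427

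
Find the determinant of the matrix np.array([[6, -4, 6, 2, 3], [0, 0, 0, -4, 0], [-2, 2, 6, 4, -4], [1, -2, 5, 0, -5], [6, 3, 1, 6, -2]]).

7896

Expand along row 2 (it has 4 zeros):
  + (-4) · M_24   where M_24 = det([6 -4 6 3; -2 2 6 -4; 1 -2 5 -5; 6 3 1 -2]) = -1974
det = (+1)·(-4)·(-1974) = 7896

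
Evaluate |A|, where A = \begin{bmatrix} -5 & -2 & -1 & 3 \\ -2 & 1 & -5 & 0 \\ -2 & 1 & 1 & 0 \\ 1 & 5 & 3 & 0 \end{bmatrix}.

Expand along column 4 (it has 3 zeros):
  − (3) · M_14   where M_14 = det([-2 1 -5; -2 1 1; 1 5 3]) = 66
det = (-1)·(3)·(66) = -198

-198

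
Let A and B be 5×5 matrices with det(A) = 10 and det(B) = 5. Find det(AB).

det(AB) = det(A)·det(B) = (10)·(5) = 50

50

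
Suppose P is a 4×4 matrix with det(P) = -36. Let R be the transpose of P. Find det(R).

The determinant is -36.

det(Pᵀ) = det(P).
det(R) = (1)·(-36) = -36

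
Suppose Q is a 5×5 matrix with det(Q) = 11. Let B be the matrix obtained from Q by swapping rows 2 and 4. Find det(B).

Swapping two rows multiplies the determinant by −1.
det(B) = (-1)·(11) = -11

det(B) = -11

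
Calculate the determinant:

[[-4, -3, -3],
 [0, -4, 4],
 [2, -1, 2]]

-32

Expand along row 2:
  + (-4) · |-4 -3; 2 2| = (-4)·(-8 − (-6)) = 8
  − 4 · |-4 -3; 2 -1| = −4·(4 − (-6)) = -40
Sum: (8) + (-40) = -32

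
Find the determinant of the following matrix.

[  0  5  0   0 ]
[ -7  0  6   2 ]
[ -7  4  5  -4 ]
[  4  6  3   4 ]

Expand along row 1 (it has 3 zeros):
  − (5) · M_12   where M_12 = det([-7 6 2; -7 5 -4; 4 3 4]) = -234
det = (-1)·(5)·(-234) = 1170

1170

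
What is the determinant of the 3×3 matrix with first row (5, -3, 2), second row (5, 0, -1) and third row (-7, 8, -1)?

84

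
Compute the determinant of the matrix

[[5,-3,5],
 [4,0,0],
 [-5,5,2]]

The determinant is 124.

Expand along row 2:
  − 4 · |-3 5; 5 2| = −4·(-6 − 25) = 124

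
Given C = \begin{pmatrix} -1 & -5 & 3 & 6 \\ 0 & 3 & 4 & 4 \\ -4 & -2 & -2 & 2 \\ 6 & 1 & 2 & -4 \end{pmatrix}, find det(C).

The determinant is -40.

Expand along row 2 (it has 1 zero):
  + (3) · M_22   where M_22 = det([-1 3 6; -4 -2 2; 6 2 -4]) = 8
  − (4) · M_23   where M_23 = det([-1 -5 6; -4 -2 2; 6 1 -4]) = 62
  + (4) · M_24   where M_24 = det([-1 -5 3; -4 -2 -2; 6 1 2]) = 46
det = (+1)·(3)·(8) + (-1)·(4)·(62) + (+1)·(4)·(46) = -40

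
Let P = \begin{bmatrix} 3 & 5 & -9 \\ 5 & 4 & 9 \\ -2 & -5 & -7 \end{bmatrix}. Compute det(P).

det(P) = 289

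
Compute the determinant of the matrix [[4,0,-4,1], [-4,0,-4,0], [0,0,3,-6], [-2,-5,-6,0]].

Expand along column 2 (it has 3 zeros):
  + (-5) · M_42   where M_42 = det([4 -4 1; -4 -4 0; 0 3 -6]) = 180
det = (+1)·(-5)·(180) = -900

-900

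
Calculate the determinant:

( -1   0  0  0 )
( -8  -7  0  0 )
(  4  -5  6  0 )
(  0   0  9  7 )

The matrix is lower triangular, so the determinant is the product of the diagonal entries:
det = (-1) · (-7) · (6) · (7) = 294

The determinant is 294.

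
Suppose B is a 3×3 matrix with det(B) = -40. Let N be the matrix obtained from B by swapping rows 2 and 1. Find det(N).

|N| = 40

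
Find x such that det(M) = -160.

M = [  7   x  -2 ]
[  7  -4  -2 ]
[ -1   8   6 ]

x = 0

Expanding along the column containing x, det(M) is linear in x: det(M) = (-40)·x + (-160).
Set (-40)·x + (-160) = -160  ⇒  (-40)·x = 0  ⇒  x = 0.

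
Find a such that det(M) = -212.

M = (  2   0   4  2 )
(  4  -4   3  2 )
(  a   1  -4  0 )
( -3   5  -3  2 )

a = -5

Expanding along the column containing a, det(M) is linear in a: det(M) = (66)·a + (118).
Set (66)·a + (118) = -212  ⇒  (66)·a = -330  ⇒  a = -5.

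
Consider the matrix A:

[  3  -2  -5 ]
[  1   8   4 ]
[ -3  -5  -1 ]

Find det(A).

-37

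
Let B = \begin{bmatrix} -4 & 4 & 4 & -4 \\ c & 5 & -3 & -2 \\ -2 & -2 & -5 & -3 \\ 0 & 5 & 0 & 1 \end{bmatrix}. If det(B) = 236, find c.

c = -1

Expanding along the column containing c, det(B) is linear in c: det(B) = (172)·c + (408).
Set (172)·c + (408) = 236  ⇒  (172)·c = -172  ⇒  c = -1.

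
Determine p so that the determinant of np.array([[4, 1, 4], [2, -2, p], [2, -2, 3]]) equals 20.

p = 5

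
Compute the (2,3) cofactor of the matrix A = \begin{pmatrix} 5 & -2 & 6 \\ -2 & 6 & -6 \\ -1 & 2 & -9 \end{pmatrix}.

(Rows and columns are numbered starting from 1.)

Delete row 2 and column 3; the remaining 2×2 submatrix is [5 -2; -1 2].
Its determinant is 5·2 − (-2)·(-1) = 8.
The cofactor carries sign (−1)^(2+3) = −1, so C_{2,3} = −(8) = -8.

The cofactor is -8.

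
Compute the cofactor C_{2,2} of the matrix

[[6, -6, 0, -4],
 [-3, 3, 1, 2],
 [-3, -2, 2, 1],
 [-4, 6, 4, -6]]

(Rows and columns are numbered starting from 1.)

-80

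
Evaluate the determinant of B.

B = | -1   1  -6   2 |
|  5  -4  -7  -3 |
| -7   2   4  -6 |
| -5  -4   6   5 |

det(B) = 3607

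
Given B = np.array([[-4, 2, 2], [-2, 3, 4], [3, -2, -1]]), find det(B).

|B| = -10

Expand along column 1:
  + (-4) · |3 4; -2 -1| = (-4)·(-3 − (-8)) = -20
  − (-2) · |2 2; -2 -1| = −(-2)·(-2 − (-4)) = 4
  + 3 · |2 2; 3 4| = 3·(8 − 6) = 6
Sum: (-20) + (4) + (6) = -10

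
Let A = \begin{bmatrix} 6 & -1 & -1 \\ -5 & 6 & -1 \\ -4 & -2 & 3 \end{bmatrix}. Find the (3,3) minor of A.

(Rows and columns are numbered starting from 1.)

Delete row 3 and column 3; the remaining 2×2 submatrix is [6 -1; -5 6].
Its determinant is 6·6 − (-1)·(-5) = 31.

31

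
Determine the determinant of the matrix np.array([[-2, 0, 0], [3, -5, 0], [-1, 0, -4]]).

The matrix is lower triangular, so the determinant is the product of the diagonal entries:
det = (-2) · (-5) · (-4) = -40

-40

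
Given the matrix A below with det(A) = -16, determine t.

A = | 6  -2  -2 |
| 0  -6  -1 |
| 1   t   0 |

t = -1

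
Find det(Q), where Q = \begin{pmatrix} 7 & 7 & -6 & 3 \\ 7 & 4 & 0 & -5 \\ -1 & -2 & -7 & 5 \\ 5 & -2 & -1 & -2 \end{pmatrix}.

1185

Expand along row 2 (it has 1 zero):
  − (7) · M_21   where M_21 = det([7 -6 3; -2 -7 5; -2 -1 -2]) = 181
  + (4) · M_22   where M_22 = det([7 -6 3; -1 -7 5; 5 -1 -2]) = 103
  + (-5) · M_24   where M_24 = det([7 7 -6; -1 -2 -7; 5 -2 -1]) = -408
det = (-1)·(7)·(181) + (+1)·(4)·(103) + (+1)·(-5)·(-408) = 1185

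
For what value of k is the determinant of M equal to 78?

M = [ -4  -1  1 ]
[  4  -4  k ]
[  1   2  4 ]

Expanding along the column containing k, det(M) is linear in k: det(M) = (7)·k + (92).
Set (7)·k + (92) = 78  ⇒  (7)·k = -14  ⇒  k = -2.

-2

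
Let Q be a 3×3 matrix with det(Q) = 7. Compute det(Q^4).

det(Q^4) = (det Q)^4 = (7)^4 = 2401

2401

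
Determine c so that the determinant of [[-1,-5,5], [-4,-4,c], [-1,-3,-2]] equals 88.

Expanding along the column containing c, det(M) is linear in c: det(M) = (2)·c + (72).
Set (2)·c + (72) = 88  ⇒  (2)·c = 16  ⇒  c = 8.

c = 8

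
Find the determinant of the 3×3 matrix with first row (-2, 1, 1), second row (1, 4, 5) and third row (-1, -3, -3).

Expand along column 1:
  + (-2) · |4 5; -3 -3| = (-2)·(-12 − (-15)) = -6
  − 1 · |1 1; -3 -3| = −1·(-3 − (-3)) = 0
  + (-1) · |1 1; 4 5| = (-1)·(5 − 4) = -1
Sum: (-6) + (0) + (-1) = -7

The determinant is -7.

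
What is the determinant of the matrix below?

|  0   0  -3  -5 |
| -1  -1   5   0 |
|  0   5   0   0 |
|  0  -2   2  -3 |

-95

Expand along row 3 (it has 3 zeros):
  − (5) · M_32   where M_32 = det([0 -3 -5; -1 5 0; 0 2 -3]) = 19
det = (-1)·(5)·(19) = -95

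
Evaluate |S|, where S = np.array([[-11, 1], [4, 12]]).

det(S) = (-11)·12 − 1·4 = -132 − 4 = -136

|S| = -136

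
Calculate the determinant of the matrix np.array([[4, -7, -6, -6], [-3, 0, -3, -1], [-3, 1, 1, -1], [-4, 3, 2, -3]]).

The determinant is 222.

Expand along row 2 (it has 1 zero):
  − (-3) · M_21   where M_21 = det([-7 -6 -6; 1 1 -1; 3 2 -3]) = 13
  − (-3) · M_23   where M_23 = det([4 -7 -6; -3 1 -1; -4 3 -3]) = 65
  + (-1) · M_24   where M_24 = det([4 -7 -6; -3 1 1; -4 3 2]) = 12
det = (-1)·(-3)·(13) + (-1)·(-3)·(65) + (+1)·(-1)·(12) = 222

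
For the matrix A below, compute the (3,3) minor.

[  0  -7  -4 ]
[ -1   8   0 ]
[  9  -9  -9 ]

Delete row 3 and column 3; the remaining 2×2 submatrix is [0 -7; -1 8].
Its determinant is 0·8 − (-7)·(-1) = -7.

-7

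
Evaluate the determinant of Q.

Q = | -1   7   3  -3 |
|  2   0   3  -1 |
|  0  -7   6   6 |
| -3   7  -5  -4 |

Expand along row 2 (it has 1 zero):
  − (2) · M_21   where M_21 = det([7 3 -3; -7 6 6; 7 -5 -4]) = 105
  − (3) · M_23   where M_23 = det([-1 7 -3; 0 -7 6; -3 7 -4]) = -49
  + (-1) · M_24   where M_24 = det([-1 7 3; 0 -7 6; -3 7 -5]) = -182
det = (-1)·(2)·(105) + (-1)·(3)·(-49) + (+1)·(-1)·(-182) = 119

|Q| = 119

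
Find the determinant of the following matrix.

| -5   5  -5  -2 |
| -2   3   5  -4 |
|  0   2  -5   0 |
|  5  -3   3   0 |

-94

Expand along row 3 (it has 2 zeros):
  − (2) · M_32   where M_32 = det([-5 -5 -2; -2 5 -4; 5 3 0]) = 102
  + (-5) · M_33   where M_33 = det([-5 5 -2; -2 3 -4; 5 -3 0]) = -22
det = (-1)·(2)·(102) + (+1)·(-5)·(-22) = -94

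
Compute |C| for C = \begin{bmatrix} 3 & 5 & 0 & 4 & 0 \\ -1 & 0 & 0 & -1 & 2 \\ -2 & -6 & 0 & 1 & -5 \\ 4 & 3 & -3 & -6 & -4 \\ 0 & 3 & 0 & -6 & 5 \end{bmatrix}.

-90

Expand along column 3 (it has 4 zeros):
  − (-3) · M_43   where M_43 = det([3 5 4 0; -1 0 -1 2; -2 -6 1 -5; 0 3 -6 5]) = -30
det = (-1)·(-3)·(-30) = -90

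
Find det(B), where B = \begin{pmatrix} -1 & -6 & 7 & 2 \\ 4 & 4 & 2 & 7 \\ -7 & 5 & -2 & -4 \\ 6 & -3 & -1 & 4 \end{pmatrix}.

Expand along row 1:
  + (-1) · M_11   where M_11 = det([4 2 7; 5 -2 -4; -3 -1 4]) = -141
  − (-6) · M_12   where M_12 = det([4 2 7; -7 -2 -4; 6 -1 4]) = 93
  + (7) · M_13   where M_13 = det([4 4 7; -7 5 -4; 6 -3 4]) = -15
  − (2) · M_14   where M_14 = det([4 4 2; -7 5 -2; 6 -3 -1]) = -138
det = (+1)·(-1)·(-141) + (-1)·(-6)·(93) + (+1)·(7)·(-15) + (-1)·(2)·(-138) = 870

det(B) = 870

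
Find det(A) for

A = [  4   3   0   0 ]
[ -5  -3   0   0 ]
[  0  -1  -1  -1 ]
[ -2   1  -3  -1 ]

A is block lower-triangular with a 2×2 block and a 2×2 block on the diagonal, so its determinant equals the product of the determinants of the diagonal blocks.
det of the 2×2 block = 3
det of the 2×2 block = -2
det = (3)·(-2) = -6

-6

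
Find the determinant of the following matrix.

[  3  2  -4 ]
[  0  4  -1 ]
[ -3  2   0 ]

Expand along row 2:
  + 4 · |3 -4; -3 0| = 4·(0 − 12) = -48
  − (-1) · |3 2; -3 2| = −(-1)·(6 − (-6)) = 12
Sum: (-48) + (12) = -36

-36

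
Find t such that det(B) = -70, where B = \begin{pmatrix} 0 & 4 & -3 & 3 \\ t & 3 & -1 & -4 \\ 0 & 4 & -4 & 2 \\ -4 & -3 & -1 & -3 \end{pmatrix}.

5

Expanding along the row containing t, det(B) is linear in t: det(B) = (10)·t + (-120).
Set (10)·t + (-120) = -70  ⇒  (10)·t = 50  ⇒  t = 5.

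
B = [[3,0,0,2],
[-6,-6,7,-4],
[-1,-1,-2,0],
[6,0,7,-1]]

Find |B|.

-201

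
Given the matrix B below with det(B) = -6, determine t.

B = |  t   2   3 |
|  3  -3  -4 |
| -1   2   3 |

5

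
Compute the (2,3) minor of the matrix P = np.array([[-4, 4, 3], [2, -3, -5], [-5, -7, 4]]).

Delete row 2 and column 3; the remaining 2×2 submatrix is [-4 4; -5 -7].
Its determinant is (-4)·(-7) − 4·(-5) = 48.

The minor is 48.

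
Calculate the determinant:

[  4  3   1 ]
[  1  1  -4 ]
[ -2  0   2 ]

Expand along column 2:
  − 3 · |1 -4; -2 2| = −3·(2 − 8) = 18
  + 1 · |4 1; -2 2| = 1·(8 − (-2)) = 10
Sum: (18) + (10) = 28

The determinant is 28.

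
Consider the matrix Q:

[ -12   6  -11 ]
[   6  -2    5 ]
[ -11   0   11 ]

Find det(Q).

Expand along row 3:
  + (-11) · |6 -11; -2 5| = (-11)·(30 − 22) = -88
  + 11 · |-12 6; 6 -2| = 11·(24 − 36) = -132
Sum: (-88) + (-132) = -220

-220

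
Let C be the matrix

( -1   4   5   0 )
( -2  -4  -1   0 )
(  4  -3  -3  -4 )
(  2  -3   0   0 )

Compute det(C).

det(C) = 260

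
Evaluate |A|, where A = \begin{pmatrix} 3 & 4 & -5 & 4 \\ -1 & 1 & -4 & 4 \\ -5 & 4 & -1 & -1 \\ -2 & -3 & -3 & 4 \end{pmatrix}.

The determinant is -74.

Expand along row 1:
  + (3) · M_11   where M_11 = det([1 -4 4; 4 -1 -1; -3 -3 4]) = -15
  − (4) · M_12   where M_12 = det([-1 -4 4; -5 -1 -1; -2 -3 4]) = -29
  + (-5) · M_13   where M_13 = det([-1 1 4; -5 4 -1; -2 -3 4]) = 101
  − (4) · M_14   where M_14 = det([-1 1 -4; -5 4 -1; -2 -3 -3]) = -90
det = (+1)·(3)·(-15) + (-1)·(4)·(-29) + (+1)·(-5)·(101) + (-1)·(4)·(-90) = -74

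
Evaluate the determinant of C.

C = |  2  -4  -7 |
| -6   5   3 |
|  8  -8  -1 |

-90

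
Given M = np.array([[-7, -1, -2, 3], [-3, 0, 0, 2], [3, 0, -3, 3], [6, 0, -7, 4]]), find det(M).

-33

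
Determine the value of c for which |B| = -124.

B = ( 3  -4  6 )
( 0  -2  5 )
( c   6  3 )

2

Expanding along the column containing c, det(B) is linear in c: det(B) = (-8)·c + (-108).
Set (-8)·c + (-108) = -124  ⇒  (-8)·c = -16  ⇒  c = 2.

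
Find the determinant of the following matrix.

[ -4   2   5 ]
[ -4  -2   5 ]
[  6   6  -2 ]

Expand along row 1:
  + (-4) · |-2 5; 6 -2| = (-4)·(4 − 30) = 104
  − 2 · |-4 5; 6 -2| = −2·(8 − 30) = 44
  + 5 · |-4 -2; 6 6| = 5·(-24 − (-12)) = -60
Sum: (104) + (44) + (-60) = 88

The determinant is 88.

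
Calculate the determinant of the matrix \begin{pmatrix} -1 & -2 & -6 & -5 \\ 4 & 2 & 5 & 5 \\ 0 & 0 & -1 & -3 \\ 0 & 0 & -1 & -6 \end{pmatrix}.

The matrix is block upper-triangular with a 2×2 block and a 2×2 block on the diagonal, so its determinant equals the product of the determinants of the diagonal blocks.
det of the 2×2 block = 6
det of the 2×2 block = 3
det = (6)·(3) = 18

The determinant is 18.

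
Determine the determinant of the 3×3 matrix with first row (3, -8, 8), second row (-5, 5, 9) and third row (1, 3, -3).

Expand along row 1:
  + 3 · |5 9; 3 -3| = 3·(-15 − 27) = -126
  − (-8) · |-5 9; 1 -3| = −(-8)·(15 − 9) = 48
  + 8 · |-5 5; 1 3| = 8·(-15 − 5) = -160
Sum: (-126) + (48) + (-160) = -238

-238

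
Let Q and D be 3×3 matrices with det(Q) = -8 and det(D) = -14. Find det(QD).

The determinant is 112.

det(QD) = det(Q)·det(D) = (-8)·(-14) = 112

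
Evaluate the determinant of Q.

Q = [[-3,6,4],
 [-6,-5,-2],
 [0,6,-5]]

Expand along column 1:
  + (-3) · |-5 -2; 6 -5| = (-3)·(25 − (-12)) = -111
  − (-6) · |6 4; 6 -5| = −(-6)·(-30 − 24) = -324
Sum: (-111) + (-324) = -435

The determinant is -435.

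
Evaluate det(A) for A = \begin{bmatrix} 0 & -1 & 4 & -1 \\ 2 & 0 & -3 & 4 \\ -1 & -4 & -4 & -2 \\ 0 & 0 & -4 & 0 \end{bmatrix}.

|A| = 32

Expand along row 4 (it has 3 zeros):
  − (-4) · M_43   where M_43 = det([0 -1 -1; 2 0 4; -1 -4 -2]) = 8
det = (-1)·(-4)·(8) = 32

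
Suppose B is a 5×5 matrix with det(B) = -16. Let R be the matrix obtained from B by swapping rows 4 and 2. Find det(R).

Swapping two rows multiplies the determinant by −1.
det(R) = (-1)·(-16) = 16

16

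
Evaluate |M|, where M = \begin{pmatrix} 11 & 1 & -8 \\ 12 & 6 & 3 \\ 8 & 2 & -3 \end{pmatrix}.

-12

Expand along row 1:
  + 11 · |6 3; 2 -3| = 11·(-18 − 6) = -264
  − 1 · |12 3; 8 -3| = −1·(-36 − 24) = 60
  + (-8) · |12 6; 8 2| = (-8)·(24 − 48) = 192
Sum: (-264) + (60) + (192) = -12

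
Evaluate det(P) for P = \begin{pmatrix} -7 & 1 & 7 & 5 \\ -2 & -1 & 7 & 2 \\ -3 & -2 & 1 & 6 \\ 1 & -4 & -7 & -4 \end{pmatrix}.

1040

Expand along row 1:
  + (-7) · M_11   where M_11 = det([-1 7 2; -2 1 6; -4 -7 -4]) = -226
  − (1) · M_12   where M_12 = det([-2 7 2; -3 1 6; 1 -7 -4]) = -78
  + (7) · M_13   where M_13 = det([-2 -1 2; -3 -2 6; 1 -4 -4]) = -30
  − (5) · M_14   where M_14 = det([-2 -1 7; -3 -2 1; 1 -4 -7]) = 82
det = (+1)·(-7)·(-226) + (-1)·(1)·(-78) + (+1)·(7)·(-30) + (-1)·(5)·(82) = 1040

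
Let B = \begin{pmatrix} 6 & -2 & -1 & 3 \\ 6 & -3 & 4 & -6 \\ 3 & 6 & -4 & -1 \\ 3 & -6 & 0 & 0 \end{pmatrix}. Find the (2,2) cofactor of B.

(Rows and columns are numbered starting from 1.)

The cofactor is 39.

Delete row 2 and column 2; the remaining 3×3 submatrix is [6 -1 3; 3 -4 -1; 3 0 0].
Its determinant is 39.
The cofactor carries sign (−1)^(2+2) = +1, so C_{2,2} = +(39) = 39.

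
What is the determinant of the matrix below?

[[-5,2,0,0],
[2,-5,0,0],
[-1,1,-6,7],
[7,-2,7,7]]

-1911

The matrix is block lower-triangular with a 2×2 block and a 2×2 block on the diagonal, so its determinant equals the product of the determinants of the diagonal blocks.
det of the 2×2 block = 21
det of the 2×2 block = -91
det = (21)·(-91) = -1911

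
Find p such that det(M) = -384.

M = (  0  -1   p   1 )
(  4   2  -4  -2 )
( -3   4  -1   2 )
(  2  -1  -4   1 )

p = -9

Expanding along the column containing p, det(M) is linear in p: det(M) = (48)·p + (48).
Set (48)·p + (48) = -384  ⇒  (48)·p = -432  ⇒  p = -9.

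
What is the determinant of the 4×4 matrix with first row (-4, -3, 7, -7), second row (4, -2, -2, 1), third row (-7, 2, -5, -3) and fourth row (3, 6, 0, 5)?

Expand along row 4 (it has 1 zero):
  − (3) · M_41   where M_41 = det([-3 7 -7; -2 -2 1; 2 -5 -3]) = -159
  + (6) · M_42   where M_42 = det([-4 7 -7; 4 -2 1; -7 -5 -3]) = 229
  + (5) · M_44   where M_44 = det([-4 -3 7; 4 -2 -2; -7 2 -5]) = -200
det = (-1)·(3)·(-159) + (+1)·(6)·(229) + (+1)·(5)·(-200) = 851

The determinant is 851.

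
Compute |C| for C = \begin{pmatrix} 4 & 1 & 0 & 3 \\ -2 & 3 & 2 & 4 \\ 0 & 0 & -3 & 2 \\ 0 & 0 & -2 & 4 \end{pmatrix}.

The determinant is -112.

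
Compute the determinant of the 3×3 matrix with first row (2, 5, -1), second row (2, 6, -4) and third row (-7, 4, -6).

Expand along column 1:
  + 2 · |6 -4; 4 -6| = 2·(-36 − (-16)) = -40
  − 2 · |5 -1; 4 -6| = −2·(-30 − (-4)) = 52
  + (-7) · |5 -1; 6 -4| = (-7)·(-20 − (-6)) = 98
Sum: (-40) + (52) + (98) = 110

110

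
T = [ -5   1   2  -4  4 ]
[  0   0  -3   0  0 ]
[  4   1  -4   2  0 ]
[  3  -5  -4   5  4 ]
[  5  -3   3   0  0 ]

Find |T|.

Expand along row 2 (it has 4 zeros):
  − (-3) · M_23   where M_23 = det([-5 1 -4 4; 4 1 2 0; 3 -5 5 4; 5 -3 0 0]) = -660
det = (-1)·(-3)·(-660) = -1980

|T| = -1980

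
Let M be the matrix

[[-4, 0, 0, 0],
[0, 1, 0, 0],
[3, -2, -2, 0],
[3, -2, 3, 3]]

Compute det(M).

24

M is lower triangular, so det(M) is the product of the diagonal entries:
det = (-4) · (1) · (-2) · (3) = 24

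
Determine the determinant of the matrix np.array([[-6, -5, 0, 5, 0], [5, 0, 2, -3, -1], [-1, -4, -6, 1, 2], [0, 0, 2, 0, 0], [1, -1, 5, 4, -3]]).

Expand along row 4 (it has 4 zeros):
  − (2) · M_43   where M_43 = det([-6 -5 5 0; 5 0 -3 -1; -1 -4 1 2; 1 -1 4 -3]) = -252
det = (-1)·(2)·(-252) = 504

The determinant is 504.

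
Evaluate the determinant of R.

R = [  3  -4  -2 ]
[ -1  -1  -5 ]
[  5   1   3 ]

det(R) = 86

Expand along column 1:
  + 3 · |-1 -5; 1 3| = 3·(-3 − (-5)) = 6
  − (-1) · |-4 -2; 1 3| = −(-1)·(-12 − (-2)) = -10
  + 5 · |-4 -2; -1 -5| = 5·(20 − 2) = 90
Sum: (6) + (-10) + (90) = 86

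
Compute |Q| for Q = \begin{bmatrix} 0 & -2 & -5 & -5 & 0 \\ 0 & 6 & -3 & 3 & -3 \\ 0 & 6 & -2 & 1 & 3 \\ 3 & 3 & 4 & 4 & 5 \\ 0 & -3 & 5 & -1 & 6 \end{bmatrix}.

det(Q) = -27

Expand along column 1 (it has 4 zeros):
  − (3) · M_41   where M_41 = det([-2 -5 -5 0; 6 -3 3 -3; 6 -2 1 3; -3 5 -1 6]) = 9
det = (-1)·(3)·(9) = -27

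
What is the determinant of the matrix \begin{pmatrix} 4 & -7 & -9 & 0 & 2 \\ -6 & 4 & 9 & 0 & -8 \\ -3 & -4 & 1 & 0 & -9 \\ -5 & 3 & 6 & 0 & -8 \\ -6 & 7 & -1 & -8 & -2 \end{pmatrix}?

248

Expand along column 4 (it has 4 zeros):
  − (-8) · M_54   where M_54 = det([4 -7 -9 2; -6 4 9 -8; -3 -4 1 -9; -5 3 6 -8]) = 31
det = (-1)·(-8)·(31) = 248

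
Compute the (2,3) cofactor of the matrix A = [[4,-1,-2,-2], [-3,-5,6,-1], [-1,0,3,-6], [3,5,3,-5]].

Delete row 2 and column 3; the remaining 3×3 submatrix is [4 -1 -2; -1 0 -6; 3 5 -5].
Its determinant is 153.
The cofactor carries sign (−1)^(2+3) = −1, so C_{2,3} = −(153) = -153.

The cofactor is -153.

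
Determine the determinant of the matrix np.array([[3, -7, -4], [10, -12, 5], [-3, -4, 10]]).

Expand along column 1:
  + 3 · |-12 5; -4 10| = 3·(-120 − (-20)) = -300
  − 10 · |-7 -4; -4 10| = −10·(-70 − 16) = 860
  + (-3) · |-7 -4; -12 5| = (-3)·(-35 − 48) = 249
Sum: (-300) + (860) + (249) = 809

809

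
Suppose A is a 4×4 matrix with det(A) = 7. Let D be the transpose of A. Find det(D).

det(Aᵀ) = det(A).
det(D) = (1)·(7) = 7

7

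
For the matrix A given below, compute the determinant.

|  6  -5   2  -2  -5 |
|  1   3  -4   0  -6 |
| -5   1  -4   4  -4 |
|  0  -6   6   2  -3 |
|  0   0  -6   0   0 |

Expand along row 5 (it has 4 zeros):
  + (-6) · M_53   where M_53 = det([6 -5 -2 -5; 1 3 0 -6; -5 1 4 -4; 0 -6 2 -3]) = 56
det = (+1)·(-6)·(56) = -336

det(A) = -336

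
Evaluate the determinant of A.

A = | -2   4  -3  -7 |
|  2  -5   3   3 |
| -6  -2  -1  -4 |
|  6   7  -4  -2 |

det(A) = 314

Expand along row 1:
  + (-2) · M_11   where M_11 = det([-5 3 3; -2 -1 -4; 7 -4 -2]) = 19
  − (4) · M_12   where M_12 = det([2 3 3; -6 -1 -4; 6 -4 -2]) = -46
  + (-3) · M_13   where M_13 = det([2 -5 3; -6 -2 -4; 6 7 -2]) = 154
  − (-7) · M_14   where M_14 = det([2 -5 3; -6 -2 -1; 6 7 -4]) = 90
det = (+1)·(-2)·(19) + (-1)·(4)·(-46) + (+1)·(-3)·(154) + (-1)·(-7)·(90) = 314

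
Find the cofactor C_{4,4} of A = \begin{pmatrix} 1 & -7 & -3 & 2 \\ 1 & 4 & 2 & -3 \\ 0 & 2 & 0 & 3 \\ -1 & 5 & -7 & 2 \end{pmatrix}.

Delete row 4 and column 4; the remaining 3×3 submatrix is [1 -7 -3; 1 4 2; 0 2 0].
Its determinant is -10.
The cofactor carries sign (−1)^(4+4) = +1, so C_{4,4} = +(-10) = -10.

-10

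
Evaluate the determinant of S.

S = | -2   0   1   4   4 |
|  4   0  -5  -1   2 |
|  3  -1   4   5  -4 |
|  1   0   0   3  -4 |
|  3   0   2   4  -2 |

Expand along column 2 (it has 4 zeros):
  − (-1) · M_32   where M_32 = det([-2 1 4 4; 4 -5 -1 2; 1 0 3 -4; 3 2 4 -2]) = 616
det = (-1)·(-1)·(616) = 616

616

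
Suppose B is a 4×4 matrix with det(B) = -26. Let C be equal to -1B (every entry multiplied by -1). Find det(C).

|C| = -26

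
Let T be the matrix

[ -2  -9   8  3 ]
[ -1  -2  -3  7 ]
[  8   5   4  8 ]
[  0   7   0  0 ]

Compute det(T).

Expand along row 4 (it has 3 zeros):
  + (7) · M_42   where M_42 = det([-2 8 3; -1 -3 7; 8 4 8]) = 676
det = (+1)·(7)·(676) = 4732

det(T) = 4732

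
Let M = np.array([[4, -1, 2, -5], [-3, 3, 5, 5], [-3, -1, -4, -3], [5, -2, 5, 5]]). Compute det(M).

Expand along row 1:
  + (4) · M_11   where M_11 = det([3 5 5; -1 -4 -3; -2 5 5]) = -25
  − (-1) · M_12   where M_12 = det([-3 5 5; -3 -4 -3; 5 5 5]) = 40
  + (2) · M_13   where M_13 = det([-3 3 5; -3 -1 -3; 5 -2 5]) = 88
  − (-5) · M_14   where M_14 = det([-3 3 5; -3 -1 -4; 5 -2 5]) = 79
det = (+1)·(4)·(-25) + (-1)·(-1)·(40) + (+1)·(2)·(88) + (-1)·(-5)·(79) = 511

det(M) = 511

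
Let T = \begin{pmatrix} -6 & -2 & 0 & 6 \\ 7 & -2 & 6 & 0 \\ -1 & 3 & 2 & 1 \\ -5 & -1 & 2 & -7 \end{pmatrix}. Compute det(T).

Expand along row 1 (it has 1 zero):
  + (-6) · M_11   where M_11 = det([-2 6 0; 3 2 1; -1 2 -7]) = 152
  − (-2) · M_12   where M_12 = det([7 6 0; -1 2 1; -5 2 -7]) = -184
  − (6) · M_14   where M_14 = det([7 -2 6; -1 3 2; -5 -1 2]) = 168
det = (+1)·(-6)·(152) + (-1)·(-2)·(-184) + (-1)·(6)·(168) = -2288

-2288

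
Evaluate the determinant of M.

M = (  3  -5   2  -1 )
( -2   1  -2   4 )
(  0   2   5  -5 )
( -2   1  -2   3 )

Expand along row 3 (it has 1 zero):
  − (2) · M_32   where M_32 = det([3 2 -1; -2 -2 4; -2 -2 3]) = 2
  + (5) · M_33   where M_33 = det([3 -5 -1; -2 1 4; -2 1 3]) = 7
  − (-5) · M_34   where M_34 = det([3 -5 2; -2 1 -2; -2 1 -2]) = 0
det = (-1)·(2)·(2) + (+1)·(5)·(7) + (-1)·(-5)·(0) = 31

31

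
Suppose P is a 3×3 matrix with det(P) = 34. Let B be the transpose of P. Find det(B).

The determinant is 34.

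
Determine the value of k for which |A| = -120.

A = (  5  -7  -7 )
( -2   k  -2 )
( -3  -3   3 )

Expanding along the row containing k, det(A) is linear in k: det(A) = (-6)·k + (-156).
Set (-6)·k + (-156) = -120  ⇒  (-6)·k = 36  ⇒  k = -6.

k = -6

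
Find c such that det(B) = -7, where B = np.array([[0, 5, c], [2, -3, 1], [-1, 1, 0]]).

Expanding along the row containing c, det(B) is linear in c: det(B) = (-1)·c + (-5).
Set (-1)·c + (-5) = -7  ⇒  (-1)·c = -2  ⇒  c = 2.

c = 2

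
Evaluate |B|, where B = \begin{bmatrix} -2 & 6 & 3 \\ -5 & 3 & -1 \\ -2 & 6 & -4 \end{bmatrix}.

Expand along row 1:
  + (-2) · |3 -1; 6 -4| = (-2)·(-12 − (-6)) = 12
  − 6 · |-5 -1; -2 -4| = −6·(20 − 2) = -108
  + 3 · |-5 3; -2 6| = 3·(-30 − (-6)) = -72
Sum: (12) + (-108) + (-72) = -168

The determinant is -168.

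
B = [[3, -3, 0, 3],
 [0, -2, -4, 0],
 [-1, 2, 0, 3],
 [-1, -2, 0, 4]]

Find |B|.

Expand along column 3 (it has 3 zeros):
  − (-4) · M_23   where M_23 = det([3 -3 3; -1 2 3; -1 -2 4]) = 51
det = (-1)·(-4)·(51) = 204

The determinant is 204.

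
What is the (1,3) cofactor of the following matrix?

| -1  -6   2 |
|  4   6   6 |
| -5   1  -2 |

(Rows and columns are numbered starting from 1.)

Delete row 1 and column 3; the remaining 2×2 submatrix is [4 6; -5 1].
Its determinant is 4·1 − 6·(-5) = 34.
The cofactor carries sign (−1)^(1+3) = +1, so C_{1,3} = +(34) = 34.

34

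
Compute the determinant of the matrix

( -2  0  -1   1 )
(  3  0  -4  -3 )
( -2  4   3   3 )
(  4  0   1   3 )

Expand along column 2 (it has 3 zeros):
  − (4) · M_32   where M_32 = det([-2 -1 1; 3 -4 -3; 4 1 3]) = 58
det = (-1)·(4)·(58) = -232

The determinant is -232.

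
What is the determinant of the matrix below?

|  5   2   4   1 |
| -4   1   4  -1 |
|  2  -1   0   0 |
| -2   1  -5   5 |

185

Expand along row 3 (it has 2 zeros):
  + (2) · M_31   where M_31 = det([2 4 1; 1 4 -1; 1 -5 5]) = -3
  − (-1) · M_32   where M_32 = det([5 4 1; -4 4 -1; -2 -5 5]) = 191
det = (+1)·(2)·(-3) + (-1)·(-1)·(191) = 185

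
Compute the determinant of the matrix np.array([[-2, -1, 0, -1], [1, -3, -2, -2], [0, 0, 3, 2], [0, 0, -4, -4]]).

The matrix is block upper-triangular with a 2×2 block and a 2×2 block on the diagonal, so its determinant equals the product of the determinants of the diagonal blocks.
det of the 2×2 block = 7
det of the 2×2 block = -4
det = (7)·(-4) = -28

-28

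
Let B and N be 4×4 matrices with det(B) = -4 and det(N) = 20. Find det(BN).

-80

det(BN) = det(B)·det(N) = (-4)·(20) = -80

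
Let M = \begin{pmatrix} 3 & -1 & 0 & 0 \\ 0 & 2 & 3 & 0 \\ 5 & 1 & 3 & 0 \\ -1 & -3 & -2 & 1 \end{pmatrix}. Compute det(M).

-6

Expand along column 4 (it has 3 zeros):
  + (1) · M_44   where M_44 = det([3 -1 0; 0 2 3; 5 1 3]) = -6
det = (+1)·(1)·(-6) = -6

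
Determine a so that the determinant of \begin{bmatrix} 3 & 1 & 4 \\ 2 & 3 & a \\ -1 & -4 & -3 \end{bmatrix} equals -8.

Expanding along the row containing a, det(A) is linear in a: det(A) = (11)·a + (-41).
Set (11)·a + (-41) = -8  ⇒  (11)·a = 33  ⇒  a = 3.

a = 3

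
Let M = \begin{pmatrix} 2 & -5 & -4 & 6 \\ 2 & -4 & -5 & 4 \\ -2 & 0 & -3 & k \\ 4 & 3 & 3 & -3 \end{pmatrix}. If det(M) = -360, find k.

k = 6

Expanding along the row containing k, det(M) is linear in k: det(M) = (-48)·k + (-72).
Set (-48)·k + (-72) = -360  ⇒  (-48)·k = -288  ⇒  k = 6.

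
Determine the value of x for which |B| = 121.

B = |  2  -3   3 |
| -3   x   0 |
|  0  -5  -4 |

Expanding along the row containing x, det(B) is linear in x: det(B) = (-8)·x + (81).
Set (-8)·x + (81) = 121  ⇒  (-8)·x = 40  ⇒  x = -5.

x = -5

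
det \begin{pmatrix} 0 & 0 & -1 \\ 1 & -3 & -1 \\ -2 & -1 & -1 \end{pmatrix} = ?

7

Expand along row 1:
  + (-1) · |1 -3; -2 -1| = (-1)·(-1 − 6) = 7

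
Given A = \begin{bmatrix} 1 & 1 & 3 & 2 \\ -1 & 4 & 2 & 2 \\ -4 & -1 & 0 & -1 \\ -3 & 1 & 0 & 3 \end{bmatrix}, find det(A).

Expand along column 3 (it has 2 zeros):
  + (3) · M_13   where M_13 = det([-1 4 2; -4 -1 -1; -3 1 3]) = 48
  − (2) · M_23   where M_23 = det([1 1 2; -4 -1 -1; -3 1 3]) = -1
det = (+1)·(3)·(48) + (-1)·(2)·(-1) = 146

146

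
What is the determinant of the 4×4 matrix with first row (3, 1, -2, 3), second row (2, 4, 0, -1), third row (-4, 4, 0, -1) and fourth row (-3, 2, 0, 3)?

The determinant is -168.

Expand along column 3 (it has 3 zeros):
  + (-2) · M_13   where M_13 = det([2 4 -1; -4 4 -1; -3 2 3]) = 84
det = (+1)·(-2)·(84) = -168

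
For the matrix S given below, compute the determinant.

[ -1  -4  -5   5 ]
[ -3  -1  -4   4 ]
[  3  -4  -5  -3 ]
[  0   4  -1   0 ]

|S| = 396

Expand along row 4 (it has 2 zeros):
  + (4) · M_42   where M_42 = det([-1 -5 5; -3 -4 4; 3 -5 -3]) = 88
  − (-1) · M_43   where M_43 = det([-1 -4 5; -3 -1 4; 3 -4 -3]) = 44
det = (+1)·(4)·(88) + (-1)·(-1)·(44) = 396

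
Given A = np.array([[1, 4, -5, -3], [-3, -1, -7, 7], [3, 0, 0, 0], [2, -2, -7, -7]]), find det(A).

Expand along row 3 (it has 3 zeros):
  + (3) · M_31   where M_31 = det([4 -5 -3; -1 -7 7; -2 -7 -7]) = 518
det = (+1)·(3)·(518) = 1554

The determinant is 1554.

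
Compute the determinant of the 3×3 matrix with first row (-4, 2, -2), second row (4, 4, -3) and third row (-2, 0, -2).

Expand along column 2:
  − 2 · |4 -3; -2 -2| = −2·(-8 − 6) = 28
  + 4 · |-4 -2; -2 -2| = 4·(8 − 4) = 16
Sum: (28) + (16) = 44

The determinant is 44.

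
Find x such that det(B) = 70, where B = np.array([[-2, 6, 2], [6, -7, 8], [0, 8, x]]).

Expanding along the column containing x, det(B) is linear in x: det(B) = (-22)·x + (224).
Set (-22)·x + (224) = 70  ⇒  (-22)·x = -154  ⇒  x = 7.

x = 7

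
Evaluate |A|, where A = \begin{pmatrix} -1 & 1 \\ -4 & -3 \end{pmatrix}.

7

det(A) = (-1)·(-3) − 1·(-4) = 3 − (-4) = 7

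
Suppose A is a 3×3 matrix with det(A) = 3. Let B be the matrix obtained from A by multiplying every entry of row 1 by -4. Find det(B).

The determinant is -12.

Scaling one row by -4 multiplies the determinant by -4.
det(B) = (-4)·(3) = -12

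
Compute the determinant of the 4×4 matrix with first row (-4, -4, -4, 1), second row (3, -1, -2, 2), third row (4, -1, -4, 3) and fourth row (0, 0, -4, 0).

36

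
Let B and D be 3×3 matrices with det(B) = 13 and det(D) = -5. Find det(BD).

det(BD) = -65

det(BD) = det(B)·det(D) = (13)·(-5) = -65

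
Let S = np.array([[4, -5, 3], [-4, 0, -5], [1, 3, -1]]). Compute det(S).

Expand along column 2:
  − (-5) · |-4 -5; 1 -1| = −(-5)·(4 − (-5)) = 45
  − 3 · |4 3; -4 -5| = −3·(-20 − (-12)) = 24
Sum: (45) + (24) = 69

69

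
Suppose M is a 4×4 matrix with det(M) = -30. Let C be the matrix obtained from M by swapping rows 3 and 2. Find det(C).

Swapping two rows multiplies the determinant by −1.
det(C) = (-1)·(-30) = 30

|C| = 30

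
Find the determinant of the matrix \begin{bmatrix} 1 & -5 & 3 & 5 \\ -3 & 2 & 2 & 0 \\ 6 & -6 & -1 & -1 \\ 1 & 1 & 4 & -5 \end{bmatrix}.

-209

Expand along row 2 (it has 1 zero):
  − (-3) · M_21   where M_21 = det([-5 3 5; -6 -1 -1; 1 4 -5]) = -253
  + (2) · M_22   where M_22 = det([1 3 5; 6 -1 -1; 1 4 -5]) = 221
  − (2) · M_23   where M_23 = det([1 -5 5; 6 -6 -1; 1 1 -5]) = -54
det = (-1)·(-3)·(-253) + (+1)·(2)·(221) + (-1)·(2)·(-54) = -209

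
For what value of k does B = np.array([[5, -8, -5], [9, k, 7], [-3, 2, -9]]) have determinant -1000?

k = 6

Expanding along the column containing k, det(B) is linear in k: det(B) = (-60)·k + (-640).
Set (-60)·k + (-640) = -1000  ⇒  (-60)·k = -360  ⇒  k = 6.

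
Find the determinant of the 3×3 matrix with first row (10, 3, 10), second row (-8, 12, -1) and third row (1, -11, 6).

Expand along row 1:
  + 10 · |12 -1; -11 6| = 10·(72 − 11) = 610
  − 3 · |-8 -1; 1 6| = −3·(-48 − (-1)) = 141
  + 10 · |-8 12; 1 -11| = 10·(88 − 12) = 760
Sum: (610) + (141) + (760) = 1511

1511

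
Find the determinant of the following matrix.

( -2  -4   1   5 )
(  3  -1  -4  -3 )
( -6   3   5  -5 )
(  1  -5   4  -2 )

1203

Expand along row 1:
  + (-2) · M_11   where M_11 = det([-1 -4 -3; 3 5 -5; -5 4 -2]) = -245
  − (-4) · M_12   where M_12 = det([3 -4 -3; -6 5 -5; 1 4 -2]) = 185
  + (1) · M_13   where M_13 = det([3 -1 -3; -6 3 -5; 1 -5 -2]) = -157
  − (5) · M_14   where M_14 = det([3 -1 -4; -6 3 5; 1 -5 4]) = -26
det = (+1)·(-2)·(-245) + (-1)·(-4)·(185) + (+1)·(1)·(-157) + (-1)·(5)·(-26) = 1203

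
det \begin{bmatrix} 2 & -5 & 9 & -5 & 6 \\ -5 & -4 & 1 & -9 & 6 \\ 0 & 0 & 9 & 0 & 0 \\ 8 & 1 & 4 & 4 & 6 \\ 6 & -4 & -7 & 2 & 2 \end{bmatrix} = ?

Expand along row 3 (it has 4 zeros):
  + (9) · M_33   where M_33 = det([2 -5 -5 6; -5 -4 -9 6; 8 1 4 6; 6 -4 2 2]) = 546
det = (+1)·(9)·(546) = 4914

The determinant is 4914.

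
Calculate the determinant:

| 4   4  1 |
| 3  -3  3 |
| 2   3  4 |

The determinant is -93.

Expand along column 1:
  + 4 · |-3 3; 3 4| = 4·(-12 − 9) = -84
  − 3 · |4 1; 3 4| = −3·(16 − 3) = -39
  + 2 · |4 1; -3 3| = 2·(12 − (-3)) = 30
Sum: (-84) + (-39) + (30) = -93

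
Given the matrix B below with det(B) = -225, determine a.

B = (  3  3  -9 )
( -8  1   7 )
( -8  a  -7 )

4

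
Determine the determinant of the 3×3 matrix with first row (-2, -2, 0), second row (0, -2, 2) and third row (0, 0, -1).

The matrix is upper triangular, so the determinant is the product of the diagonal entries:
det = (-2) · (-2) · (-1) = -4

-4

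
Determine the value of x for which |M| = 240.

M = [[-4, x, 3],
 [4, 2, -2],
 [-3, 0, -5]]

7

Expanding along the column containing x, det(M) is linear in x: det(M) = (26)·x + (58).
Set (26)·x + (58) = 240  ⇒  (26)·x = 182  ⇒  x = 7.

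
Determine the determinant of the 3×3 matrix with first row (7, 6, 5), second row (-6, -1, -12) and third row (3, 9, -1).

Expand along column 1:
  + 7 · |-1 -12; 9 -1| = 7·(1 − (-108)) = 763
  − (-6) · |6 5; 9 -1| = −(-6)·(-6 − 45) = -306
  + 3 · |6 5; -1 -12| = 3·(-72 − (-5)) = -201
Sum: (763) + (-306) + (-201) = 256

256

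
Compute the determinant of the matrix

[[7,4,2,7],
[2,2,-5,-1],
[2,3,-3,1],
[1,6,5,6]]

Expand along row 1:
  + (7) · M_11   where M_11 = det([2 -5 -1; 3 -3 1; 6 5 6]) = -19
  − (4) · M_12   where M_12 = det([2 -5 -1; 2 -3 1; 1 5 6]) = -4
  + (2) · M_13   where M_13 = det([2 2 -1; 2 3 1; 1 6 6]) = -7
  − (7) · M_14   where M_14 = det([2 2 -5; 2 3 -3; 1 6 5]) = -5
det = (+1)·(7)·(-19) + (-1)·(4)·(-4) + (+1)·(2)·(-7) + (-1)·(7)·(-5) = -96

-96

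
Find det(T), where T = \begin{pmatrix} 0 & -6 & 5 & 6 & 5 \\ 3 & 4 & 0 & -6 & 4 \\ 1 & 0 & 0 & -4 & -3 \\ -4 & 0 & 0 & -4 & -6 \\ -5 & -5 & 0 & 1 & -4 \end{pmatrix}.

The determinant is 3040.

Expand along column 3 (it has 4 zeros):
  + (5) · M_13   where M_13 = det([3 4 -6 4; 1 0 -4 -3; -4 0 -4 -6; -5 -5 1 -4]) = 608
det = (+1)·(5)·(608) = 3040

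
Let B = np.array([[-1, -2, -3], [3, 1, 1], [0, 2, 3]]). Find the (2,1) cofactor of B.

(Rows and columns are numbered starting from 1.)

0

Delete row 2 and column 1; the remaining 2×2 submatrix is [-2 -3; 2 3].
Its determinant is (-2)·3 − (-3)·2 = 0.
The cofactor carries sign (−1)^(2+1) = −1, so C_{2,1} = −(0) = 0.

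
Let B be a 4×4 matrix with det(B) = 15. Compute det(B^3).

The determinant is 3375.

det(B^3) = (det B)^3 = (15)^3 = 3375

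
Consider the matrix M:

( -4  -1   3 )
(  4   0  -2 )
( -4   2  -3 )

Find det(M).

Expand along column 2:
  − (-1) · |4 -2; -4 -3| = −(-1)·(-12 − 8) = -20
  − 2 · |-4 3; 4 -2| = −2·(8 − 12) = 8
Sum: (-20) + (8) = -12

-12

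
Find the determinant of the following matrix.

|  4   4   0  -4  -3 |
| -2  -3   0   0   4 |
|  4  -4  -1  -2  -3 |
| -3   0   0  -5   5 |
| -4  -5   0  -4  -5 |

Expand along column 3 (it has 4 zeros):
  + (-1) · M_33   where M_33 = det([4 4 -4 -3; -2 -3 0 4; -3 0 -5 5; -4 -5 -4 -5]) = -834
det = (+1)·(-1)·(-834) = 834

The determinant is 834.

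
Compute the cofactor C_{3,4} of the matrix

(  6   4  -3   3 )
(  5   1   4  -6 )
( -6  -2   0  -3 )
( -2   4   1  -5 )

The cofactor is 208.

Delete row 3 and column 4; the remaining 3×3 submatrix is [6 4 -3; 5 1 4; -2 4 1].
Its determinant is -208.
The cofactor carries sign (−1)^(3+4) = −1, so C_{3,4} = −(-208) = 208.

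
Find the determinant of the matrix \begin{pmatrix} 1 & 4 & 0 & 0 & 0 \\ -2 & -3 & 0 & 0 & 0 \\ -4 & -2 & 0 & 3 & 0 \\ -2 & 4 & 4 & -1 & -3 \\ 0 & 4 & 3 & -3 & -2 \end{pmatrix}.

The matrix is block lower-triangular with a 2×2 block and a 3×3 block on the diagonal, so its determinant equals the product of the determinants of the diagonal blocks.
det of the 2×2 block = 5
det of the 3×3 block = -3
det = (5)·(-3) = -15

-15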